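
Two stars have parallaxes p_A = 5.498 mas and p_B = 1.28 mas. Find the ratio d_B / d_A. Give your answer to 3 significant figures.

4.30

Since d = 1/p, d_B/d_A = p_A/p_B.
= 5.498 / 1.28 = 4.2953.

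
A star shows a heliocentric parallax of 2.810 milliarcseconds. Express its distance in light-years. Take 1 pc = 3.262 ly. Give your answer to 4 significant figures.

p = 2.810 milliarcseconds = 0.002810 arcsec.
d = 1/p = 1/0.002810 = 355.87 pc.
In light-years: 355.87 × 3.262 = 1160.8 ly.

1161 light years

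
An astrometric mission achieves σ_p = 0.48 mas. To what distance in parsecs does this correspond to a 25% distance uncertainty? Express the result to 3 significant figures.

521 pc

σ_d/d = σ_p/p, so the condition is σ_p/p ≤ 0.25, i.e. p ≥ σ_p/0.25.
p_min = 0.48/0.25 = 1.92 mas = 0.00192 arcsec.
d_max = 1/p_min = 1/0.00192 = 520.83 pc.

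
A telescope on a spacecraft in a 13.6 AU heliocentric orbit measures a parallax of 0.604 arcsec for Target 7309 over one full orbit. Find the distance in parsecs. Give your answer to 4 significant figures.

With baseline B (in AU) and parallax p (in arcsec), d = B/p parsecs.
d = 13.6 / 0.604 = 22.517 pc.

22.52 pc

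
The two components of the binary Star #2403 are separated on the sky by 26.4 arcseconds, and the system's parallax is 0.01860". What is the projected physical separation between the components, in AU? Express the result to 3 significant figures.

d = 1/p = 1/0.01860″ = 53.763 pc.
At distance d (pc), an angle of θ arcsec spans θ·d AU: s = 26.4 × 53.763 = 1419.3 AU.

1420 AU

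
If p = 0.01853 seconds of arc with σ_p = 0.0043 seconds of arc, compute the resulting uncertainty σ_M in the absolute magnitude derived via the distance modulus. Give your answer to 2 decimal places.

M = m − 5 log₁₀ d + 5 = m + 5 log₁₀ p + 5, so ∂M/∂p = 5/(p ln 10).
σ_M = (5/ln 10) · (σ_p/p) = 2.1715 × 0.0043/0.01853 = 2.1715 × 0.23206 = 0.50392.

σ_M = 0.50 mag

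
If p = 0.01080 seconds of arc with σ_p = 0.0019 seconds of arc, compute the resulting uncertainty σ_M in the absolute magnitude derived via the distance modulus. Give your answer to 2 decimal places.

σ_M = 0.38 mag

M = m − 5 log₁₀ d + 5 = m + 5 log₁₀ p + 5, so ∂M/∂p = 5/(p ln 10).
σ_M = (5/ln 10) · (σ_p/p) = 2.1715 × 0.0019/0.01080 = 2.1715 × 0.17593 = 0.38203.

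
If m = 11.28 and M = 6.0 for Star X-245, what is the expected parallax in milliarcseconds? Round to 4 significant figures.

8.790 mas

m − M = 11.28 − 6.0 = 5.28.
d = 10^((m−M)/5 + 1) = 10^2.056 = 113.76 pc.
p = 1/d = 1/113.76 = 0.0087904 arcsec = 8.7904 mas.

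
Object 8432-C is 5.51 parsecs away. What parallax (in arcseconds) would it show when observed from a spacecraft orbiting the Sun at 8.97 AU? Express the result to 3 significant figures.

p (arcsec) = B (AU) / d (pc).
p = 8.97 / 5.51 = 1.6279 arcsec.

1.63 arcsec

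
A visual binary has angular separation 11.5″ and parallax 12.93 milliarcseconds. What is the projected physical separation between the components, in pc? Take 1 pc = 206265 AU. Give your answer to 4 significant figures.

d = 1/p = 1/0.01293″ = 77.34 pc.
At distance d (pc), an angle of θ arcsec spans θ·d AU: s = 11.5 × 77.34 = 889.41 AU.
= 889.41 / 206265 = 0.0043120 pc.

0.004312 pc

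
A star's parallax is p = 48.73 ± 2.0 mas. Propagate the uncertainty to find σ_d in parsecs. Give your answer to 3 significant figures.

d = 1/p, so σ_d = σ_p / p².
σ_d = 0.00200 / (0.04873)² = 0.00200 / 0.0023746 = 0.84225 pc.

0.842 pc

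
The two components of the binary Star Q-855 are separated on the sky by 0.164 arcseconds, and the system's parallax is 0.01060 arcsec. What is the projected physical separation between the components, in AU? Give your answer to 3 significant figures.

15.5 AU

d = 1/p = 1/0.01060″ = 94.34 pc.
At distance d (pc), an angle of θ arcsec spans θ·d AU: s = 0.164 × 94.34 = 15.472 AU.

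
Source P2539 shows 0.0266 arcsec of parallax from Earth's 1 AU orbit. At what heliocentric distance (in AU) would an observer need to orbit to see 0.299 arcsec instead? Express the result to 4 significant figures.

11.24 AU

Parallax scales linearly with baseline: p ∝ B, so B = p_target / p_Earth × 1 AU.
B = 0.299 / 0.0266 = 11.241 AU.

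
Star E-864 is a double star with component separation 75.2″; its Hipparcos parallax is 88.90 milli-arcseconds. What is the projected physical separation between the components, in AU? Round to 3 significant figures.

846 AU

d = 1/p = 1/0.08890″ = 11.249 pc.
At distance d (pc), an angle of θ arcsec spans θ·d AU: s = 75.2 × 11.249 = 845.92 AU.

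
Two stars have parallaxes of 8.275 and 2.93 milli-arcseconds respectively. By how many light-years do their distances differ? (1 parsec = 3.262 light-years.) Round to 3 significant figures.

d_A = 1/0.008275″ = 120.85 pc; d_B = 1/0.002930″ = 341.3 pc.
|d_B − d_A| = |341.3 − 120.85| = 220.45 pc = 220.45 × 3.262 ly = 719.11 ly.

719 ly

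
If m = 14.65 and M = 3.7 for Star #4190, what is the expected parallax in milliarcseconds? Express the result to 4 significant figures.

m − M = 14.65 − 3.7 = 10.95.
d = 10^((m−M)/5 + 1) = 10^3.190 = 1548.8 pc.
p = 1/d = 1/1548.8 = 0.00064566 arcsec = 0.64566 mas.

0.6457 mas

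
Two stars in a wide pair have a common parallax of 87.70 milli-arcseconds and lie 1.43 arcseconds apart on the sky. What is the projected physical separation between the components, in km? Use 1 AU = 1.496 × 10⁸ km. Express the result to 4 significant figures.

2.439 × 10^9 km

d = 1/p = 1/0.08770″ = 11.403 pc.
At distance d (pc), an angle of θ arcsec spans θ·d AU: s = 1.43 × 11.403 = 16.306 AU.
= 16.306 × 1.496 × 10⁸ km = 2.4394 × 10^9 km.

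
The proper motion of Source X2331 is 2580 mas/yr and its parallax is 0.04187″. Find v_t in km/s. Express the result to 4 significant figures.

d = 1/p = 1/0.04187″ = 23.883 pc.
μ = 2580 mas/yr = 2.58 ″/yr.
v_t = 4.74 × μ × d = 4.74 × 2.58 × 23.883 = 292.07 km/s.

292.1 km/s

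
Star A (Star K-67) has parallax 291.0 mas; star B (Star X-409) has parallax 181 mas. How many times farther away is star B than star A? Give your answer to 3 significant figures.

Since d = 1/p, d_B/d_A = p_A/p_B.
= 291.0 / 181 = 1.6077.

1.61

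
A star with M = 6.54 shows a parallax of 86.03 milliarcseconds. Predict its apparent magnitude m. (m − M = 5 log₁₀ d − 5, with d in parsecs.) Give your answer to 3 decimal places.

d = 1/p = 1/0.08603″ = 11.624 pc.
m − M = 5 log₁₀ d − 5 = 5 log₁₀(11.624) − 5 = 5.3268 − 5 = 0.3268.
m = M + (m − M) = 6.54 + 0.3268 = 6.867.

m = 6.867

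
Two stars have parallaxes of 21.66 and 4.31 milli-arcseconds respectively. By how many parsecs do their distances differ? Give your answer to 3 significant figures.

186 pc

d_A = 1/0.02166″ = 46.168 pc; d_B = 1/0.004310″ = 232.02 pc.
|d_B − d_A| = |232.02 − 46.168| = 185.85 pc.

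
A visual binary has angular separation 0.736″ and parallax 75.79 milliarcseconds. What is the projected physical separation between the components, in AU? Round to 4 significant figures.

9.711 AU

d = 1/p = 1/0.07579″ = 13.194 pc.
At distance d (pc), an angle of θ arcsec spans θ·d AU: s = 0.736 × 13.194 = 9.7108 AU.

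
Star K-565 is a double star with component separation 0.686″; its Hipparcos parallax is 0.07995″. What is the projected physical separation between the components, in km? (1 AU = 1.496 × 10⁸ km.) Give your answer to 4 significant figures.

1.284 × 10^9 km

d = 1/p = 1/0.07995″ = 12.508 pc.
At distance d (pc), an angle of θ arcsec spans θ·d AU: s = 0.686 × 12.508 = 8.5805 AU.
= 8.5805 × 1.496 × 10⁸ km = 1.2836 × 10^9 km.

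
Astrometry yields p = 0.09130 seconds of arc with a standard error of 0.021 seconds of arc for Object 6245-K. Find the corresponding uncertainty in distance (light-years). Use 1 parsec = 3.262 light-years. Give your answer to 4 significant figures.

8.218 ly

d = 1/p, so σ_d = σ_p / p².
σ_d = 0.0210 / (0.09130)² = 0.0210 / 0.0083357 = 2.5193 pc = 2.5193 × 3.262 ly = 8.218 ly.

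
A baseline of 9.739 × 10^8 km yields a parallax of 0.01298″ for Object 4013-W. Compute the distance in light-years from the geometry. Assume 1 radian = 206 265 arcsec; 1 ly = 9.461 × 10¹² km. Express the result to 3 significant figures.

θ = 0.01298″ = 0.01298/206265 = 6.2929 × 10^-8 rad.
d = B/θ = (9.739 × 10^8) / (6.2929 × 10^-8) = 1.5476 × 10^16 km = (1.5476 × 10^16) / (9.461 × 10^12) ly = 1635.8 ly.

1640 ly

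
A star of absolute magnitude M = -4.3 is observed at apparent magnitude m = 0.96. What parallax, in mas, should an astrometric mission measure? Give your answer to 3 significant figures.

m − M = 0.96 − (-4.3) = 5.26.
d = 10^((m−M)/5 + 1) = 10^2.052 = 112.72 pc.
p = 1/d = 1/112.72 = 0.0088715 arcsec = 8.8715 mas.

8.87 mas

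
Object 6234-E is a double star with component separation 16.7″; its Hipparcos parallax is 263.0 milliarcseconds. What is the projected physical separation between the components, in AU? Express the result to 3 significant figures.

63.5 AU

d = 1/p = 1/0.2630″ = 3.8023 pc.
At distance d (pc), an angle of θ arcsec spans θ·d AU: s = 16.7 × 3.8023 = 63.498 AU.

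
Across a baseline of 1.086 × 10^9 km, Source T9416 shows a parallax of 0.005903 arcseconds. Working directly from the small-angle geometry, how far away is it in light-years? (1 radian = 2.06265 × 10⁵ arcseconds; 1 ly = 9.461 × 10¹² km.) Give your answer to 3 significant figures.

4010 ly

θ = 0.005903″ = 0.005903/206265 = 2.8619 × 10^-8 rad.
d = B/θ = (1.086 × 10^9) / (2.8619 × 10^-8) = 3.7947 × 10^16 km = (3.7947 × 10^16) / (9.461 × 10^12) ly = 4010.9 ly.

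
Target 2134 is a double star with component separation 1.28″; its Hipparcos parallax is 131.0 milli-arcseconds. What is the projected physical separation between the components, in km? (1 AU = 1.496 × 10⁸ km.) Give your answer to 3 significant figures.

d = 1/p = 1/0.1310″ = 7.6336 pc.
At distance d (pc), an angle of θ arcsec spans θ·d AU: s = 1.28 × 7.6336 = 9.771 AU.
= 9.771 × 1.496 × 10⁸ km = 1.4617 × 10^9 km.

1.46 × 10^9 km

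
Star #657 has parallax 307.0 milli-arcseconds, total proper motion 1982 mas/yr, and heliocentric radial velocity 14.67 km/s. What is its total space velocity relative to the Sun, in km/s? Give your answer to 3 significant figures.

33.9 km/s

d = 1/p = 1/0.3070″ = 3.2573 pc.
μ = 1982 mas/yr = 1.982 ″/yr.
v_t = 4.740 μ d = 4.740 × 1.982 × 3.2573 = 30.601 km/s.
v = √(v_r² + v_t²) = √(14.67² + 30.601²) = √1151.63 = 33.936 km/s.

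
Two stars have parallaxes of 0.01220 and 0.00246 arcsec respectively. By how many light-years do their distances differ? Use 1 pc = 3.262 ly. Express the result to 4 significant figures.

1059 ly

d_A = 1/0.01220″ = 81.967 pc; d_B = 1/0.002460″ = 406.5 pc.
|d_B − d_A| = |406.5 − 81.967| = 324.53 pc = 324.53 × 3.262 ly = 1058.6 ly.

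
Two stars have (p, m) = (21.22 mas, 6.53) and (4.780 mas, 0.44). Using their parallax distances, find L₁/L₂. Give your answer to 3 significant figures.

d₁ = 1/p₁ = 1/0.02122″ = 47.125 pc; d₂ = 1/p₂ = 1/0.004780″ = 209.21 pc.
M₁ = m₁ − 5 log₁₀ d₁ + 5 = 6.53 − 8.3663 + 5 = 3.1637.
M₂ = 0.44 − 11.6029 + 5 = -6.1629.
L₁/L₂ = 10^(0.4(M₂ − M₁)) = 10^(0.4 × (-9.3266)) = 10^(-3.73064) = 0.00018593.

L₁/L₂ = 0.000186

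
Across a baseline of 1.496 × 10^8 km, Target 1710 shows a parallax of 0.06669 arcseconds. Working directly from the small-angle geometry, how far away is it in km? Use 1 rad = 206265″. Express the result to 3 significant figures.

θ = 0.06669″ = 0.06669/206265 = 3.2332 × 10^-7 rad.
d = B/θ = (1.496 × 10^8) / (3.2332 × 10^-7) = 4.6270 × 10^14 km.

4.63 × 10^14 km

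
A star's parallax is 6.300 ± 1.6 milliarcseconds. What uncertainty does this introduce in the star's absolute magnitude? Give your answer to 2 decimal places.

M = m − 5 log₁₀ d + 5 = m + 5 log₁₀ p + 5, so ∂M/∂p = 5/(p ln 10).
σ_M = (5/ln 10) · (σ_p/p) = 2.1715 × 1.6/6.300 = 2.1715 × 0.25397 = 0.5515.

σ_M = 0.55 mag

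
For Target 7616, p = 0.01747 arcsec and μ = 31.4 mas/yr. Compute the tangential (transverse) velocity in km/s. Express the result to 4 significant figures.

8.520 km/s

d = 1/p = 1/0.01747″ = 57.241 pc.
μ = 31.4 mas/yr = 0.0314 ″/yr.
v_t = 4.74 × μ × d = 4.74 × 0.0314 × 57.241 = 8.5195 km/s.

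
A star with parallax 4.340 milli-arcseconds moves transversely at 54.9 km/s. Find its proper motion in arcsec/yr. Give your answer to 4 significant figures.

d = 1/p = 1/0.004340″ = 230.41 pc.
μ = v_t / (4.74 d) = 54.9 / (4.74 × 230.41) = 54.9 / 1092.1 = 0.05027 ″/yr.

0.05027 arcsec/yr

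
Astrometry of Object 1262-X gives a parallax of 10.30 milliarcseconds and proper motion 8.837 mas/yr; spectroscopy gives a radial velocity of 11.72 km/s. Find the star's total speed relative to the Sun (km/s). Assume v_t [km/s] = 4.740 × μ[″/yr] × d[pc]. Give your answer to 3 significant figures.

d = 1/p = 1/0.01030″ = 97.087 pc.
μ = 8.837 mas/yr = 0.008837 ″/yr.
v_t = 4.740 μ d = 4.740 × 0.008837 × 97.087 = 4.0667 km/s.
v = √(v_r² + v_t²) = √(11.72² + 4.0667²) = √153.896 = 12.405 km/s.

12.4 km/s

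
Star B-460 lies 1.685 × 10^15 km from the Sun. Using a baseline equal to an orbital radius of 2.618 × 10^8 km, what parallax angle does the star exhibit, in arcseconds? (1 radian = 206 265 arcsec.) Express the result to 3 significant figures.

0.0320 arcsec

θ ≈ B/d = (2.618 × 10^8) / (1.685 × 10^15) = 1.5537 × 10^-7 rad.
In arcseconds: 1.5537 × 10^-7 × 206265 = 0.032047″.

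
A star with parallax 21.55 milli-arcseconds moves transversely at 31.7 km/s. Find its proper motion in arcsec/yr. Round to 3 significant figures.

0.144 arcsec/yr

d = 1/p = 1/0.02155″ = 46.404 pc.
μ = v_t / (4.74 d) = 31.7 / (4.74 × 46.404) = 31.7 / 219.95 = 0.14412 ″/yr.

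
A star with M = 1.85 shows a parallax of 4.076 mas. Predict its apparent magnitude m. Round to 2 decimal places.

m = 8.80

d = 1/p = 1/0.004076″ = 245.34 pc.
m − M = 5 log₁₀ d − 5 = 5 log₁₀(245.34) − 5 = 11.9488 − 5 = 6.9488.
m = M + (m − M) = 1.85 + 6.9488 = 8.80.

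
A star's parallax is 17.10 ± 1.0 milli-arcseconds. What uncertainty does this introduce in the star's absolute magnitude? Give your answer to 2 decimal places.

M = m − 5 log₁₀ d + 5 = m + 5 log₁₀ p + 5, so ∂M/∂p = 5/(p ln 10).
σ_M = (5/ln 10) · (σ_p/p) = 2.1715 × 1.0/17.10 = 2.1715 × 0.05848 = 0.12699.

σ_M = 0.13 mag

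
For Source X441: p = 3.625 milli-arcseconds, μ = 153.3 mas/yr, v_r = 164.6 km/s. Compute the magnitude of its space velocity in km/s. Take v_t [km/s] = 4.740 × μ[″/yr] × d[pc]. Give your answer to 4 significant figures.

259.4 km/s

d = 1/p = 1/0.003625″ = 275.86 pc.
μ = 153.3 mas/yr = 0.1533 ″/yr.
v_t = 4.740 μ d = 4.740 × 0.1533 × 275.86 = 200.45 km/s.
v = √(v_r² + v_t²) = √(164.6² + 200.45²) = √67273.4 = 259.37 km/s.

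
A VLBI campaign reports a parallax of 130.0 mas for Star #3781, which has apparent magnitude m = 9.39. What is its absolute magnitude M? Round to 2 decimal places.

d = 1/p = 1/0.1300″ = 7.6923 pc.
m − M = 5 log₁₀(7.6923) − 5 = 4.4303 − 5 = -0.5697.
M = m − (m − M) = 9.39 − (-0.5697) = 9.96.

M = 9.96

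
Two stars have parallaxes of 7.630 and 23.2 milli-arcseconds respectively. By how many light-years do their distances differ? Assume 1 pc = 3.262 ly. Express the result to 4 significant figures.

d_A = 1/0.007630″ = 131.06 pc; d_B = 1/0.02320″ = 43.103 pc.
|d_B − d_A| = |43.103 − 131.06| = 87.957 pc = 87.957 × 3.262 ly = 286.92 ly.

286.9 ly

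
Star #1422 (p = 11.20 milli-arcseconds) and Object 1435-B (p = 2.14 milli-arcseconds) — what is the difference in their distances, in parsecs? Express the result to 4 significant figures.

378.0 pc

d_A = 1/0.01120″ = 89.286 pc; d_B = 1/0.002140″ = 467.29 pc.
|d_B − d_A| = |467.29 − 89.286| = 378 pc.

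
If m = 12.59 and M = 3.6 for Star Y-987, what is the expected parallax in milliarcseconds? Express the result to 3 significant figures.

1.59 mas

m − M = 12.59 − 3.6 = 8.99.
d = 10^((m−M)/5 + 1) = 10^2.798 = 628.06 pc.
p = 1/d = 1/628.06 = 0.0015922 arcsec = 1.5922 mas.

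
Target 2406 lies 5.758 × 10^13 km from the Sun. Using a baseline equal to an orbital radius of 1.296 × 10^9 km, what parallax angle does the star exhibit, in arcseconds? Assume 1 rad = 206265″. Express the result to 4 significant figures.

θ ≈ B/d = (1.296 × 10^9) / (5.758 × 10^13) = 2.2508 × 10^-5 rad.
In arcseconds: 2.2508 × 10^-5 × 206265 = 4.6426″.

4.643 arcsec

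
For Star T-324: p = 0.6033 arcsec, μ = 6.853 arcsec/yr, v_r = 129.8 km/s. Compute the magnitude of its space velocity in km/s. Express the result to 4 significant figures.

d = 1/p = 1/0.6033″ = 1.6576 pc.
v_t = 4.740 μ d = 4.740 × 6.853 × 1.6576 = 53.844 km/s.
v = √(v_r² + v_t²) = √(129.8² + 53.844²) = √19747.2 = 140.52 km/s.

140.5 km/s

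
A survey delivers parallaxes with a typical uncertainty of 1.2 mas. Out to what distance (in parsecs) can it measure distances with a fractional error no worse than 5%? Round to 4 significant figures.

41.67 pc

σ_d/d = σ_p/p, so the condition is σ_p/p ≤ 0.05, i.e. p ≥ σ_p/0.05.
p_min = 1.2/0.05 = 24 mas = 0.024 arcsec.
d_max = 1/p_min = 1/0.024 = 41.667 pc.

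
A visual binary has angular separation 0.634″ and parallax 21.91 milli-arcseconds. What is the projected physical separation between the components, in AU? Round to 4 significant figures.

d = 1/p = 1/0.02191″ = 45.641 pc.
At distance d (pc), an angle of θ arcsec spans θ·d AU: s = 0.634 × 45.641 = 28.936 AU.

28.94 AU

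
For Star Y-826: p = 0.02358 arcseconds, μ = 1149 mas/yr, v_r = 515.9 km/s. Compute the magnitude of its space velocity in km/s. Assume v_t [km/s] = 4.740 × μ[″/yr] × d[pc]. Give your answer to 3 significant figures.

d = 1/p = 1/0.02358″ = 42.409 pc.
μ = 1149 mas/yr = 1.149 ″/yr.
v_t = 4.740 μ d = 4.740 × 1.149 × 42.409 = 230.97 km/s.
v = √(v_r² + v_t²) = √(515.9² + 230.97²) = √319500 = 565.24 km/s.

565 km/s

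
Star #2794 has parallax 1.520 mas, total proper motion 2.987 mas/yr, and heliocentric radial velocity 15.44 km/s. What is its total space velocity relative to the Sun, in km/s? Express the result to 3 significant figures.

d = 1/p = 1/0.001520″ = 657.89 pc.
μ = 2.987 mas/yr = 0.002987 ″/yr.
v_t = 4.740 μ d = 4.740 × 0.002987 × 657.89 = 9.3147 km/s.
v = √(v_r² + v_t²) = √(15.44² + 9.3147²) = √325.157 = 18.032 km/s.

18.0 km/s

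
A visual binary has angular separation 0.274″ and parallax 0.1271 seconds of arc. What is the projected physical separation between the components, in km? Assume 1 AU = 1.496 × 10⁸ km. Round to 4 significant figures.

d = 1/p = 1/0.1271″ = 7.8678 pc.
At distance d (pc), an angle of θ arcsec spans θ·d AU: s = 0.274 × 7.8678 = 2.1558 AU.
= 2.1558 × 1.496 × 10⁸ km = 3.2251 × 10^8 km.

3.225 × 10^8 km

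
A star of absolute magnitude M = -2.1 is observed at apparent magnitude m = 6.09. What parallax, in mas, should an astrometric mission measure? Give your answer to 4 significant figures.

2.301 mas

m − M = 6.09 − (-2.1) = 8.19.
d = 10^((m−M)/5 + 1) = 10^2.638 = 434.51 pc.
p = 1/d = 1/434.51 = 0.0023014 arcsec = 2.3014 mas.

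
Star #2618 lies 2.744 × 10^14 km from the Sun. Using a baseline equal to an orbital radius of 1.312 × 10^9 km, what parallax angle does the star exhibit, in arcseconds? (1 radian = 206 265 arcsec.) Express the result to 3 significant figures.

θ ≈ B/d = (1.312 × 10^9) / (2.744 × 10^14) = 4.7813 × 10^-6 rad.
In arcseconds: 4.7813 × 10^-6 × 206265 = 0.98621″.

0.986 arcsec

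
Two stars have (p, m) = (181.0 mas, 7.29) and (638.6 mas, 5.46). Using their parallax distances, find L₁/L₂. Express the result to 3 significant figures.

d₁ = 1/p₁ = 1/0.1810″ = 5.5249 pc; d₂ = 1/p₂ = 1/0.6386″ = 1.5659 pc.
M₁ = m₁ − 5 log₁₀ d₁ + 5 = 7.29 − 3.7116 + 5 = 8.5784.
M₂ = 5.46 − 0.9738 + 5 = 9.4862.
L₁/L₂ = 10^(0.4(M₂ − M₁)) = 10^(0.4 × 0.9078) = 10^0.36312 = 2.3074.

L₁/L₂ = 2.31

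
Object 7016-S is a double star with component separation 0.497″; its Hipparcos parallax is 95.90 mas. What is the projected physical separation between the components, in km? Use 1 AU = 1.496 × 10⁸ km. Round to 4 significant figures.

7.753 × 10^8 km

d = 1/p = 1/0.09590″ = 10.428 pc.
At distance d (pc), an angle of θ arcsec spans θ·d AU: s = 0.497 × 10.428 = 5.1827 AU.
= 5.1827 × 1.496 × 10⁸ km = 7.7533 × 10^8 km.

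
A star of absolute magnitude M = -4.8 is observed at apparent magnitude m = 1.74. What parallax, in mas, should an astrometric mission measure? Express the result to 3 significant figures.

4.92 mas

m − M = 1.74 − (-4.8) = 6.54.
d = 10^((m−M)/5 + 1) = 10^2.308 = 203.24 pc.
p = 1/d = 1/203.24 = 0.0049203 arcsec = 4.9203 mas.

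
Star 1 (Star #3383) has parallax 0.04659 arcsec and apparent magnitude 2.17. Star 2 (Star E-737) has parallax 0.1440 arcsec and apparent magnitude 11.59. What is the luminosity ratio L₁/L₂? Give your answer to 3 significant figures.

d₁ = 1/p₁ = 1/0.04659″ = 21.464 pc; d₂ = 1/p₂ = 1/0.1440″ = 6.9444 pc.
M₁ = m₁ − 5 log₁₀ d₁ + 5 = 2.17 − 6.6586 + 5 = 0.5114.
M₂ = 11.59 − 4.2082 + 5 = 12.3818.
L₁/L₂ = 10^(0.4(M₂ − M₁)) = 10^(0.4 × 11.8704) = 10^4.74816 = 55996.

L₁/L₂ = 56000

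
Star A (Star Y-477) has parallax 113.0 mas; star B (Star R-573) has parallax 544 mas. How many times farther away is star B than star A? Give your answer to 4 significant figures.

0.2077

Since d = 1/p, d_B/d_A = p_A/p_B.
= 113.0 / 544 = 0.20772.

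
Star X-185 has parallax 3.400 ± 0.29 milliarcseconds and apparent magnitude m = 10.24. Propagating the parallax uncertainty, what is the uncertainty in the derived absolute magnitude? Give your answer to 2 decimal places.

M = m − 5 log₁₀ d + 5 = m + 5 log₁₀ p + 5, so ∂M/∂p = 5/(p ln 10).
σ_M = (5/ln 10) · (σ_p/p) = 2.1715 × 0.29/3.400 = 2.1715 × 0.085294 = 0.18522.

σ_M = 0.19 mag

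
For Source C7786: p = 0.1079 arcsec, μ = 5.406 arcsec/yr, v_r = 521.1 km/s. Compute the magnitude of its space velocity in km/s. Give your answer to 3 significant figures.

d = 1/p = 1/0.1079″ = 9.2678 pc.
v_t = 4.740 μ d = 4.740 × 5.406 × 9.2678 = 237.48 km/s.
v = √(v_r² + v_t²) = √(521.1² + 237.48²) = √327942 = 572.66 km/s.

573 km/s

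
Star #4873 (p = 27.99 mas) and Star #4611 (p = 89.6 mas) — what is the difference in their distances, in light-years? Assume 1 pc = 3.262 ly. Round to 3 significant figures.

d_A = 1/0.02799″ = 35.727 pc; d_B = 1/0.08960″ = 11.161 pc.
|d_B − d_A| = |11.161 − 35.727| = 24.566 pc = 24.566 × 3.262 ly = 80.134 ly.

80.1 ly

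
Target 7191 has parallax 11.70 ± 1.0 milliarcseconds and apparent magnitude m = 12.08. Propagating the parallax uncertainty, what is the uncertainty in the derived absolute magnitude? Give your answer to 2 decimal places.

M = m − 5 log₁₀ d + 5 = m + 5 log₁₀ p + 5, so ∂M/∂p = 5/(p ln 10).
σ_M = (5/ln 10) · (σ_p/p) = 2.1715 × 1.0/11.70 = 2.1715 × 0.08547 = 0.1856.

σ_M = 0.19 mag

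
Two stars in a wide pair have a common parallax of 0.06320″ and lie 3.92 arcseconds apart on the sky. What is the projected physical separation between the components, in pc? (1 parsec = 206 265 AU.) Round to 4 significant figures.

0.0003007 pc

d = 1/p = 1/0.06320″ = 15.823 pc.
At distance d (pc), an angle of θ arcsec spans θ·d AU: s = 3.92 × 15.823 = 62.026 AU.
= 62.026 / 206265 = 0.00030071 pc.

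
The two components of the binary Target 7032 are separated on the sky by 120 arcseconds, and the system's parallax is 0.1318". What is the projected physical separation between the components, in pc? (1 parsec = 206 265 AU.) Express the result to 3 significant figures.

0.00441 pc

d = 1/p = 1/0.1318″ = 7.5873 pc.
At distance d (pc), an angle of θ arcsec spans θ·d AU: s = 120 × 7.5873 = 910.48 AU.
= 910.48 / 206265 = 0.0044141 pc.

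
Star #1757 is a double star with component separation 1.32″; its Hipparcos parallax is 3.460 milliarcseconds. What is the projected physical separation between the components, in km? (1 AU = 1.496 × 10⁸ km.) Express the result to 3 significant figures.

5.71 × 10^10 km

d = 1/p = 1/0.003460″ = 289.02 pc.
At distance d (pc), an angle of θ arcsec spans θ·d AU: s = 1.32 × 289.02 = 381.51 AU.
= 381.51 × 1.496 × 10⁸ km = 5.7074 × 10^10 km.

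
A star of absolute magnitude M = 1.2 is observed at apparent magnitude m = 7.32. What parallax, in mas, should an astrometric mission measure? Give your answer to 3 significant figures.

m − M = 7.32 − 1.2 = 6.12.
d = 10^((m−M)/5 + 1) = 10^2.224 = 167.49 pc.
p = 1/d = 1/167.49 = 0.0059705 arcsec = 5.9705 mas.

5.97 mas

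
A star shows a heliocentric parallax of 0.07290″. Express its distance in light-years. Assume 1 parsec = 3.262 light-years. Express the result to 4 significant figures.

d = 1/p = 1/0.07290 = 13.717 pc.
In light-years: 13.717 × 3.262 = 44.745 ly.

44.75 light years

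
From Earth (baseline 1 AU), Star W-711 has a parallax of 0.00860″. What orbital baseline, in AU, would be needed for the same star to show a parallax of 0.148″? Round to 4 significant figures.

Parallax scales linearly with baseline: p ∝ B, so B = p_target / p_Earth × 1 AU.
B = 0.148 / 0.00860 = 17.209 AU.

17.21 AU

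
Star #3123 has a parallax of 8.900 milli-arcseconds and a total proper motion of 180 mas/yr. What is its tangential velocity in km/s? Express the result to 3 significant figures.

95.9 km/s

d = 1/p = 1/0.008900″ = 112.36 pc.
μ = 180 mas/yr = 0.180 ″/yr.
v_t = 4.74 × μ × d = 4.74 × 0.180 × 112.36 = 95.866 km/s.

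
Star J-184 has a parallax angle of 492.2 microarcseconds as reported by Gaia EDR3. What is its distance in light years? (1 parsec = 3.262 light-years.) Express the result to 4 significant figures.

6627 light years

p = 492.2 microarcseconds = 0.0004922 arcsec.
d = 1/p = 1/0.0004922 = 2031.7 pc.
In light-years: 2031.7 × 3.262 = 6627.4 ly.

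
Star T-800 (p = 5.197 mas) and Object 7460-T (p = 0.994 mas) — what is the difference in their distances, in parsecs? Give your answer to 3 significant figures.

d_A = 1/0.005197″ = 192.42 pc; d_B = 1/0.0009940″ = 1006 pc.
|d_B − d_A| = |1006 − 192.42| = 813.58 pc.

814 pc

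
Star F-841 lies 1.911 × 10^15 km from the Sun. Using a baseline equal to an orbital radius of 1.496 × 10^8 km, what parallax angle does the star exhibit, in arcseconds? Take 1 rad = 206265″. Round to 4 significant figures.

θ ≈ B/d = (1.496 × 10^8) / (1.911 × 10^15) = 7.8284 × 10^-8 rad.
In arcseconds: 7.8284 × 10^-8 × 206265 = 0.016147″.

0.01615 arcsec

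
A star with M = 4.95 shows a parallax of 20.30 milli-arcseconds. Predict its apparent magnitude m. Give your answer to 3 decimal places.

d = 1/p = 1/0.02030″ = 49.261 pc.
m − M = 5 log₁₀ d − 5 = 5 log₁₀(49.261) − 5 = 8.4625 − 5 = 3.4625.
m = M + (m − M) = 4.95 + 3.4625 = 8.413.

m = 8.413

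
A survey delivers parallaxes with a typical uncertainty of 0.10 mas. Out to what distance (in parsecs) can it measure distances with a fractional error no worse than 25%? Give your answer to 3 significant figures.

2500 pc

σ_d/d = σ_p/p, so the condition is σ_p/p ≤ 0.25, i.e. p ≥ σ_p/0.25.
p_min = 0.10/0.25 = 0.4 mas = 0.0004 arcsec.
d_max = 1/p_min = 1/0.0004 = 2500 pc.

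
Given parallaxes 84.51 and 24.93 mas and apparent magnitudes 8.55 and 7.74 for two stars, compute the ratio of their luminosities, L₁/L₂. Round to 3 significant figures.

L₁/L₂ = 0.0413

d₁ = 1/p₁ = 1/0.08451″ = 11.833 pc; d₂ = 1/p₂ = 1/0.02493″ = 40.112 pc.
M₁ = m₁ − 5 log₁₀ d₁ + 5 = 8.55 − 5.3655 + 5 = 8.1845.
M₂ = 7.74 − 8.0164 + 5 = 4.7236.
L₁/L₂ = 10^(0.4(M₂ − M₁)) = 10^(0.4 × (-3.4609)) = 10^(-1.38436) = 0.041271.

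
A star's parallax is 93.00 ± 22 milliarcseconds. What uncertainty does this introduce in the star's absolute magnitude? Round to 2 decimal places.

σ_M = 0.51 mag

M = m − 5 log₁₀ d + 5 = m + 5 log₁₀ p + 5, so ∂M/∂p = 5/(p ln 10).
σ_M = (5/ln 10) · (σ_p/p) = 2.1715 × 22/93.00 = 2.1715 × 0.23656 = 0.51369.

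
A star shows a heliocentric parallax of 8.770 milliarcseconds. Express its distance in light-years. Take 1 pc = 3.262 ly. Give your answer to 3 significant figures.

p = 8.770 milliarcseconds = 0.008770 arcsec.
d = 1/p = 1/0.008770 = 114.03 pc.
In light-years: 114.03 × 3.262 = 371.97 ly.

372 light years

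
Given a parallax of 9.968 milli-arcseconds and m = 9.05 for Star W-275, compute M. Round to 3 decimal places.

M = 4.043

d = 1/p = 1/0.009968″ = 100.32 pc.
m − M = 5 log₁₀(100.32) − 5 = 10.0069 − 5 = 5.0069.
M = m − (m − M) = 9.05 − 5.0069 = 4.043.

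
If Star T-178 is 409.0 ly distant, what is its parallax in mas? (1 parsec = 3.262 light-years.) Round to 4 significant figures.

7.976 mas

d = 409.0 ly ÷ 3.262 = 125.38 pc.
p = 1/d = 1/125.38 = 0.0079758 arcsec.
= 0.0079758 × 1000 = 7.9758 mas.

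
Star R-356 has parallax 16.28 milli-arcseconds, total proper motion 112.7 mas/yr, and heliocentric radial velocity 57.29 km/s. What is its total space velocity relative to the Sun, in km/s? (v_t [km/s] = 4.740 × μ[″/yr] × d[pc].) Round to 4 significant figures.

66.02 km/s

d = 1/p = 1/0.01628″ = 61.425 pc.
μ = 112.7 mas/yr = 0.1127 ″/yr.
v_t = 4.740 μ d = 4.740 × 0.1127 × 61.425 = 32.813 km/s.
v = √(v_r² + v_t²) = √(57.29² + 32.813²) = √4358.84 = 66.022 km/s.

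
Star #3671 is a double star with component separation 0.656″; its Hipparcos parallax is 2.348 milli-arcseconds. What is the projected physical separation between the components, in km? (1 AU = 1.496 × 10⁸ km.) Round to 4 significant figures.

4.180 × 10^10 km

d = 1/p = 1/0.002348″ = 425.89 pc.
At distance d (pc), an angle of θ arcsec spans θ·d AU: s = 0.656 × 425.89 = 279.38 AU.
= 279.38 × 1.496 × 10⁸ km = 4.1795 × 10^10 km.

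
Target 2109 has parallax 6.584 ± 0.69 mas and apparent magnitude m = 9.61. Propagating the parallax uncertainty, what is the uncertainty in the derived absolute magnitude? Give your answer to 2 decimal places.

M = m − 5 log₁₀ d + 5 = m + 5 log₁₀ p + 5, so ∂M/∂p = 5/(p ln 10).
σ_M = (5/ln 10) · (σ_p/p) = 2.1715 × 0.69/6.584 = 2.1715 × 0.1048 = 0.22757.

σ_M = 0.23 mag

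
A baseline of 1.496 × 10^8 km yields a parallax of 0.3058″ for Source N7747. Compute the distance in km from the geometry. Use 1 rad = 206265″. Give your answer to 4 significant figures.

θ = 0.3058″ = 0.3058/206265 = 1.4826 × 10^-6 rad.
d = B/θ = (1.496 × 10^8) / (1.4826 × 10^-6) = 1.0090 × 10^14 km.

1.009 × 10^14 km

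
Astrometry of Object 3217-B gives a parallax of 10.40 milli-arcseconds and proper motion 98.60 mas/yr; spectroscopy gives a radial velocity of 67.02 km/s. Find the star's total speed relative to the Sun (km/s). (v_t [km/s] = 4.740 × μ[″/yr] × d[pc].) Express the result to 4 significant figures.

d = 1/p = 1/0.01040″ = 96.154 pc.
μ = 98.60 mas/yr = 0.09860 ″/yr.
v_t = 4.740 μ d = 4.740 × 0.09860 × 96.154 = 44.939 km/s.
v = √(v_r² + v_t²) = √(67.02² + 44.939²) = √6511.19 = 80.692 km/s.

80.69 km/s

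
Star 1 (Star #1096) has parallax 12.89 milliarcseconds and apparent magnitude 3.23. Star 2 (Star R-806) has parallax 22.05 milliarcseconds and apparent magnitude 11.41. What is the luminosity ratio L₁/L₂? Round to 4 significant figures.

L₁/L₂ = 5474

d₁ = 1/p₁ = 1/0.01289″ = 77.58 pc; d₂ = 1/p₂ = 1/0.02205″ = 45.351 pc.
M₁ = m₁ − 5 log₁₀ d₁ + 5 = 3.23 − 9.4487 + 5 = -1.2187.
M₂ = 11.41 − 8.2829 + 5 = 8.1271.
L₁/L₂ = 10^(0.4(M₂ − M₁)) = 10^(0.4 × 9.3458) = 10^3.73832 = 5474.2.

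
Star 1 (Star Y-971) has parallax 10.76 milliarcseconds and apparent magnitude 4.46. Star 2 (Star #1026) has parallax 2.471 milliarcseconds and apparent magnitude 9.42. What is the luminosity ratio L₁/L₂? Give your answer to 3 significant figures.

L₁/L₂ = 5.08

d₁ = 1/p₁ = 1/0.01076″ = 92.937 pc; d₂ = 1/p₂ = 1/0.002471″ = 404.69 pc.
M₁ = m₁ − 5 log₁₀ d₁ + 5 = 4.46 − 9.8409 + 5 = -0.3809.
M₂ = 9.42 − 13.0356 + 5 = 1.3844.
L₁/L₂ = 10^(0.4(M₂ − M₁)) = 10^(0.4 × 1.7653) = 10^0.70612 = 5.083.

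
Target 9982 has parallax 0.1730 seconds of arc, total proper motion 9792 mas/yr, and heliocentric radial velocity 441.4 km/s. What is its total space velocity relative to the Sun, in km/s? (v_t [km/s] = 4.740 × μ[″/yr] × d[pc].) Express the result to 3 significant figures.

d = 1/p = 1/0.1730″ = 5.7803 pc.
μ = 9792 mas/yr = 9.792 ″/yr.
v_t = 4.740 μ d = 4.740 × 9.792 × 5.7803 = 268.29 km/s.
v = √(v_r² + v_t²) = √(441.4² + 268.29²) = √266813 = 516.54 km/s.

517 km/s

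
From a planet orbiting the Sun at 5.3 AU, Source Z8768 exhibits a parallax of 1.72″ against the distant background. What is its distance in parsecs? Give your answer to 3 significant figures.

3.08 pc

With baseline B (in AU) and parallax p (in arcsec), d = B/p parsecs.
d = 5.3 / 1.72 = 3.0814 pc.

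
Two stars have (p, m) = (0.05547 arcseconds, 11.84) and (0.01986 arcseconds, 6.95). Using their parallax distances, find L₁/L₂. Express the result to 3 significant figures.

d₁ = 1/p₁ = 1/0.05547″ = 18.028 pc; d₂ = 1/p₂ = 1/0.01986″ = 50.352 pc.
M₁ = m₁ − 5 log₁₀ d₁ + 5 = 11.84 − 6.2797 + 5 = 10.5603.
M₂ = 6.95 − 8.5101 + 5 = 3.4399.
L₁/L₂ = 10^(0.4(M₂ − M₁)) = 10^(0.4 × (-7.1204)) = 10^(-2.84816) = 0.0014185.

L₁/L₂ = 0.00142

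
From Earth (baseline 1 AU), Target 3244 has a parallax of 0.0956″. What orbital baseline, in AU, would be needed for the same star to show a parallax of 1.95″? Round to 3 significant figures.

20.4 AU

Parallax scales linearly with baseline: p ∝ B, so B = p_target / p_Earth × 1 AU.
B = 1.95 / 0.0956 = 20.397 AU.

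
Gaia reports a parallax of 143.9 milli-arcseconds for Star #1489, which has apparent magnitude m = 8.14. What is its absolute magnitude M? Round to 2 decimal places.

M = 8.93

d = 1/p = 1/0.1439″ = 6.9493 pc.
m − M = 5 log₁₀(6.9493) − 5 = 4.2097 − 5 = -0.7903.
M = m − (m − M) = 8.14 − (-0.7903) = 8.93.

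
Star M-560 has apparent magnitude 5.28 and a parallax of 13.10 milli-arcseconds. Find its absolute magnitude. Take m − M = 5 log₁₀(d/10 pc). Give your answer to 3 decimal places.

M = 0.866

d = 1/p = 1/0.01310″ = 76.336 pc.
m − M = 5 log₁₀(76.336) − 5 = 9.4136 − 5 = 4.4136.
M = m − (m − M) = 5.28 − 4.4136 = 0.866.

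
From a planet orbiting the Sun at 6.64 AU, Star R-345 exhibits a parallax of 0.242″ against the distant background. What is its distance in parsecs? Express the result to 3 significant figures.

With baseline B (in AU) and parallax p (in arcsec), d = B/p parsecs.
d = 6.64 / 0.242 = 27.438 pc.

27.4 pc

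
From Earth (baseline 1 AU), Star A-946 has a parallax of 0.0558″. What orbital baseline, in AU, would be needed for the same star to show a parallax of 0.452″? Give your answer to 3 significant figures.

Parallax scales linearly with baseline: p ∝ B, so B = p_target / p_Earth × 1 AU.
B = 0.452 / 0.0558 = 8.1004 AU.

8.10 AU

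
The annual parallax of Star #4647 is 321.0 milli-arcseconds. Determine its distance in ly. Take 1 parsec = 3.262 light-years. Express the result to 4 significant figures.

10.16 ly

p = 321.0 milli-arcseconds = 0.3210 arcsec.
d = 1/p = 1/0.3210 = 3.1153 pc.
In light-years: 3.1153 × 3.262 = 10.162 ly.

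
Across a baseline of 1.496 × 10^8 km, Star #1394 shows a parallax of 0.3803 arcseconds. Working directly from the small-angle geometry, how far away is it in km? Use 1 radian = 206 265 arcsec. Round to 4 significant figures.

θ = 0.3803″ = 0.3803/206265 = 1.8437 × 10^-6 rad.
d = B/θ = (1.496 × 10^8) / (1.8437 × 10^-6) = 8.1141 × 10^13 km.

8.114 × 10^13 km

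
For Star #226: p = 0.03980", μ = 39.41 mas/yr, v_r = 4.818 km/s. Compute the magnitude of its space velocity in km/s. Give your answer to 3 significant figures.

d = 1/p = 1/0.03980″ = 25.126 pc.
μ = 39.41 mas/yr = 0.03941 ″/yr.
v_t = 4.740 μ d = 4.740 × 0.03941 × 25.126 = 4.6936 km/s.
v = √(v_r² + v_t²) = √(4.818² + 4.6936²) = √45.243 = 6.7263 km/s.

6.73 km/s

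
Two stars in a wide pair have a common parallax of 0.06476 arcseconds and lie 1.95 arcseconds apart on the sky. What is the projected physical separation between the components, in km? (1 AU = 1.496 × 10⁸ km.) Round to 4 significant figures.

4.505 × 10^9 km

d = 1/p = 1/0.06476″ = 15.442 pc.
At distance d (pc), an angle of θ arcsec spans θ·d AU: s = 1.95 × 15.442 = 30.112 AU.
= 30.112 × 1.496 × 10⁸ km = 4.5048 × 10^9 km.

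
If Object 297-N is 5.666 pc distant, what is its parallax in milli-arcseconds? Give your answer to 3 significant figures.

p = 1/d = 1/5.666 = 0.17649 arcsec.
= 0.17649 × 1000 = 176.49 mas.

176 mas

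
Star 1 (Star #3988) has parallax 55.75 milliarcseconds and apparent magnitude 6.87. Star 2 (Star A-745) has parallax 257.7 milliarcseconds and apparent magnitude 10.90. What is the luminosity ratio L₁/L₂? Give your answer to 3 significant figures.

L₁/L₂ = 874

d₁ = 1/p₁ = 1/0.05575″ = 17.937 pc; d₂ = 1/p₂ = 1/0.2577″ = 3.8805 pc.
M₁ = m₁ − 5 log₁₀ d₁ + 5 = 6.87 − 6.2687 + 5 = 5.6013.
M₂ = 10.90 − 2.9444 + 5 = 12.9556.
L₁/L₂ = 10^(0.4(M₂ − M₁)) = 10^(0.4 × 7.3543) = 10^2.94172 = 874.42.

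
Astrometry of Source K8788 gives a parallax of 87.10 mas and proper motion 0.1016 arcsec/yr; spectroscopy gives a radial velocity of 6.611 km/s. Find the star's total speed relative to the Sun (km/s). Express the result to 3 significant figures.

8.62 km/s

d = 1/p = 1/0.08710″ = 11.481 pc.
v_t = 4.740 μ d = 4.740 × 0.1016 × 11.481 = 5.5291 km/s.
v = √(v_r² + v_t²) = √(6.611² + 5.5291²) = √74.2763 = 8.6184 km/s.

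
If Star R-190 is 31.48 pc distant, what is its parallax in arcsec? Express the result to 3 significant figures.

0.0318 arcsec

p = 1/d = 1/31.48 = 0.031766 arcsec.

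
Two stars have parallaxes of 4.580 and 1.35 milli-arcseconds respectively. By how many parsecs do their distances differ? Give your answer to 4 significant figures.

522.4 pc

d_A = 1/0.004580″ = 218.34 pc; d_B = 1/0.001350″ = 740.74 pc.
|d_B − d_A| = |740.74 − 218.34| = 522.4 pc.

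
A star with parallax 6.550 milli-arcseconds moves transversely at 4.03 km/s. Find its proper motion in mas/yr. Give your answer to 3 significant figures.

d = 1/p = 1/0.006550″ = 152.67 pc.
μ = v_t / (4.74 d) = 4.03 / (4.74 × 152.67) = 4.03 / 723.66 = 0.0055689 ″/yr = 5.5689 mas/yr.

5.57 mas/yr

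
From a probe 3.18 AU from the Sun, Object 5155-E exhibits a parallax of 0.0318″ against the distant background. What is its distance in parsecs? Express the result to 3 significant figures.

With baseline B (in AU) and parallax p (in arcsec), d = B/p parsecs.
d = 3.18 / 0.0318 = 100 pc.

100 pc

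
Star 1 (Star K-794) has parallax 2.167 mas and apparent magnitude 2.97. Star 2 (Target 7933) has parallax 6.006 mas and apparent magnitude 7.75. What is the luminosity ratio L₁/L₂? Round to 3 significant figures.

L₁/L₂ = 627

d₁ = 1/p₁ = 1/0.002167″ = 461.47 pc; d₂ = 1/p₂ = 1/0.006006″ = 166.5 pc.
M₁ = m₁ − 5 log₁₀ d₁ + 5 = 2.97 − 13.3207 + 5 = -5.3507.
M₂ = 7.75 − 11.1071 + 5 = 1.6429.
L₁/L₂ = 10^(0.4(M₂ − M₁)) = 10^(0.4 × 6.9936) = 10^2.79744 = 627.25.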